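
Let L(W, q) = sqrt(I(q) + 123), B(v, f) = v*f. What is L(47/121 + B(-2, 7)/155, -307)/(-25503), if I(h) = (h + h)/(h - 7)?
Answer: -sqrt(3080026)/4003971 ≈ -0.00043831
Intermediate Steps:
B(v, f) = f*v
I(h) = 2*h/(-7 + h) (I(h) = (2*h)/(-7 + h) = 2*h/(-7 + h))
L(W, q) = sqrt(123 + 2*q/(-7 + q)) (L(W, q) = sqrt(2*q/(-7 + q) + 123) = sqrt(123 + 2*q/(-7 + q)))
L(47/121 + B(-2, 7)/155, -307)/(-25503) = sqrt((-861 + 125*(-307))/(-7 - 307))/(-25503) = sqrt((-861 - 38375)/(-314))*(-1/25503) = sqrt(-1/314*(-39236))*(-1/25503) = sqrt(19618/157)*(-1/25503) = (sqrt(3080026)/157)*(-1/25503) = -sqrt(3080026)/4003971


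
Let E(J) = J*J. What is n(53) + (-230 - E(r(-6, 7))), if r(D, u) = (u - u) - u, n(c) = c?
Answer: -226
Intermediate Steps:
r(D, u) = -u (r(D, u) = 0 - u = -u)
E(J) = J²
n(53) + (-230 - E(r(-6, 7))) = 53 + (-230 - (-1*7)²) = 53 + (-230 - 1*(-7)²) = 53 + (-230 - 1*49) = 53 + (-230 - 49) = 53 - 279 = -226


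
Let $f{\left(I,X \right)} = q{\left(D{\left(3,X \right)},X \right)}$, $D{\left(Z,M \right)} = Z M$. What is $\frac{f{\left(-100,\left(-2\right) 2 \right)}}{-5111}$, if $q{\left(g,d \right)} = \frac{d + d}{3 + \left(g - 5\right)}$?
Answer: $- \frac{4}{35777} \approx -0.0001118$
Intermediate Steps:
$D{\left(Z,M \right)} = M Z$
$q{\left(g,d \right)} = \frac{2 d}{-2 + g}$ ($q{\left(g,d \right)} = \frac{2 d}{3 + \left(-5 + g\right)} = \frac{2 d}{-2 + g}$)
$f{\left(I,X \right)} = \frac{2 X}{-2 + 3 X}$ ($f{\left(I,X \right)} = \frac{2 X}{-2 + X 3} = \frac{2 X}{-2 + 3 X}$)
$\frac{f{\left(-100,\left(-2\right) 2 \right)}}{-5111} = \frac{2 \left(\left(-2\right) 2\right) \frac{1}{-2 + 3 \left(\left(-2\right) 2\right)}}{-5111} = 2 \left(-4\right) \frac{1}{-2 + 3 \left(-4\right)} \left(- \frac{1}{5111}\right) = 2 \left(-4\right) \frac{1}{-2 - 12} \left(- \frac{1}{5111}\right) = 2 \left(-4\right) \frac{1}{-14} \left(- \frac{1}{5111}\right) = 2 \left(-4\right) \left(- \frac{1}{14}\right) \left(- \frac{1}{5111}\right) = \frac{4}{7} \left(- \frac{1}{5111}\right) = - \frac{4}{35777}$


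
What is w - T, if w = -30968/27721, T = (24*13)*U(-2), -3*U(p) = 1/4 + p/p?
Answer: 3572762/27721 ≈ 128.88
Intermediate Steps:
U(p) = -5/12 (U(p) = -(1/4 + p/p)/3 = -(1*(1/4) + 1)/3 = -(1/4 + 1)/3 = -1/3*5/4 = -5/12)
T = -130 (T = (24*13)*(-5/12) = 312*(-5/12) = -130)
w = -30968/27721 (w = -30968*1/27721 = -30968/27721 ≈ -1.1171)
w - T = -30968/27721 - 1*(-130) = -30968/27721 + 130 = 3572762/27721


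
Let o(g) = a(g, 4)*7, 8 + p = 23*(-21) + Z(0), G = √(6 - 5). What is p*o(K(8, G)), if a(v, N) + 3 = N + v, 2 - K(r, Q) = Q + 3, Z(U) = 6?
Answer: 3395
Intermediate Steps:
G = 1 (G = √1 = 1)
K(r, Q) = -1 - Q (K(r, Q) = 2 - (Q + 3) = 2 - (3 + Q) = 2 + (-3 - Q) = -1 - Q)
a(v, N) = -3 + N + v (a(v, N) = -3 + (N + v) = -3 + N + v)
p = -485 (p = -8 + (23*(-21) + 6) = -8 + (-483 + 6) = -8 - 477 = -485)
o(g) = 7 + 7*g (o(g) = (-3 + 4 + g)*7 = (1 + g)*7 = 7 + 7*g)
p*o(K(8, G)) = -485*(7 + 7*(-1 - 1*1)) = -485*(7 + 7*(-1 - 1)) = -485*(7 + 7*(-2)) = -485*(7 - 14) = -485*(-7) = 3395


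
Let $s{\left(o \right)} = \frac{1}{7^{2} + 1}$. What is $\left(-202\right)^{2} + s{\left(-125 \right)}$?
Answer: $\frac{2040201}{50} \approx 40804.0$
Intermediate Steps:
$s{\left(o \right)} = \frac{1}{50}$ ($s{\left(o \right)} = \frac{1}{49 + 1} = \frac{1}{50}$)
$\left(-202\right)^{2} + s{\left(-125 \right)} = \left(-202\right)^{2} + \frac{1}{50} = 40804 + \frac{1}{50} = \frac{2040201}{50}$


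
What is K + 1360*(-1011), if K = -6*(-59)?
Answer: -1374606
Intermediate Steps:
K = 354
K + 1360*(-1011) = 354 + 1360*(-1011) = 354 - 1374960 = -1374606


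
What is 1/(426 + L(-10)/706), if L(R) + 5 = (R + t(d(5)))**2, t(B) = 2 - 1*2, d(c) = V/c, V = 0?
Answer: 706/300851 ≈ 0.0023467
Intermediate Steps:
d(c) = 0 (d(c) = 0/c = 0)
t(B) = 0 (t(B) = 2 - 2 = 0)
L(R) = -5 + R**2 (L(R) = -5 + (R + 0)**2 = -5 + R**2)
1/(426 + L(-10)/706) = 1/(426 + (-5 + (-10)**2)/706) = 1/(426 + (-5 + 100)*(1/706)) = 1/(426 + 95*(1/706)) = 1/(426 + 95/706) = 1/(300851/706) = 706/300851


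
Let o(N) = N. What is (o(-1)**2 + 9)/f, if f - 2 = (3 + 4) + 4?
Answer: 10/13 ≈ 0.76923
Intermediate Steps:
f = 13 (f = 2 + ((3 + 4) + 4) = 2 + (7 + 4) = 2 + 11 = 13)
(o(-1)**2 + 9)/f = ((-1)**2 + 9)/13 = (1 + 9)/13 = (1/13)*10 = 10/13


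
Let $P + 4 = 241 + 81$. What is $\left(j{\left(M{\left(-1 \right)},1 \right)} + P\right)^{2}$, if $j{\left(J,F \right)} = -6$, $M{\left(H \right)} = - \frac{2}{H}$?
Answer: $97344$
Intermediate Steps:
$P = 318$ ($P = -4 + \left(241 + 81\right) = -4 + 322 = 318$)
$\left(j{\left(M{\left(-1 \right)},1 \right)} + P\right)^{2} = \left(-6 + 318\right)^{2} = 312^{2} = 97344$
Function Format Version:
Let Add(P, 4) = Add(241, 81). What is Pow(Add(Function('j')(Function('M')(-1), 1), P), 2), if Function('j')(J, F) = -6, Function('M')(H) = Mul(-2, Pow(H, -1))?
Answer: 97344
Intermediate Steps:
P = 318 (P = Add(-4, Add(241, 81)) = Add(-4, 322) = 318)
Pow(Add(Function('j')(Function('M')(-1), 1), P), 2) = Pow(Add(-6, 318), 2) = Pow(312, 2) = 97344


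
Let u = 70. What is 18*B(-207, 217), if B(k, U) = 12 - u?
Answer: -1044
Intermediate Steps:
B(k, U) = -58 (B(k, U) = 12 - 1*70 = 12 - 70 = -58)
18*B(-207, 217) = 18*(-58) = -1044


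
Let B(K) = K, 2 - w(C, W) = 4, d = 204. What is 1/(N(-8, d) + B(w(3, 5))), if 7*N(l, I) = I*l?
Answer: -7/1646 ≈ -0.0042527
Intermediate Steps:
w(C, W) = -2 (w(C, W) = 2 - 1*4 = 2 - 4 = -2)
N(l, I) = I*l/7 (N(l, I) = (I*l)/7 = I*l/7)
1/(N(-8, d) + B(w(3, 5))) = 1/((⅐)*204*(-8) - 2) = 1/(-1632/7 - 2) = 1/(-1646/7) = -7/1646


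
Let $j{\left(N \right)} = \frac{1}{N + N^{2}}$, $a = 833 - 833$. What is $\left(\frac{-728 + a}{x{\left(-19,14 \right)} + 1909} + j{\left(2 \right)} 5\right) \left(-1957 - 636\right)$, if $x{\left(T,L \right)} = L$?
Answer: $- \frac{1511719}{1282} \approx -1179.2$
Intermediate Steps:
$a = 0$ ($a = 833 - 833 = 0$)
$\left(\frac{-728 + a}{x{\left(-19,14 \right)} + 1909} + j{\left(2 \right)} 5\right) \left(-1957 - 636\right) = \left(\frac{-728 + 0}{14 + 1909} + \frac{1}{2 \left(1 + 2\right)} 5\right) \left(-1957 - 636\right) = \left(- \frac{728}{1923} + \frac{1}{2 \cdot 3} \cdot 5\right) \left(-2593\right) = \left(\left(-728\right) \frac{1}{1923} + \frac{1}{2} \cdot \frac{1}{3} \cdot 5\right) \left(-2593\right) = \left(- \frac{728}{1923} + \frac{1}{6} \cdot 5\right) \left(-2593\right) = \left(- \frac{728}{1923} + \frac{5}{6}\right) \left(-2593\right) = \frac{583}{1282} \left(-2593\right) = - \frac{1511719}{1282}$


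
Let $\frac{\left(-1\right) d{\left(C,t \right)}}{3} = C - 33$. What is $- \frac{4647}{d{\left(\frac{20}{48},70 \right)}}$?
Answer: $- \frac{18588}{391} \approx -47.54$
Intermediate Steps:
$d{\left(C,t \right)} = 99 - 3 C$ ($d{\left(C,t \right)} = - 3 \left(C - 33\right) = - 3 \left(-33 + C\right) = 99 - 3 C$)
$- \frac{4647}{d{\left(\frac{20}{48},70 \right)}} = - \frac{4647}{99 - 3 \cdot \frac{20}{48}} = - \frac{4647}{99 - 3 \cdot 20 \cdot \frac{1}{48}} = - \frac{4647}{99 - \frac{5}{4}} = - \frac{4647}{\frac{391}{4}} = \left(-4647\right) \frac{4}{391} = - \frac{18588}{391}$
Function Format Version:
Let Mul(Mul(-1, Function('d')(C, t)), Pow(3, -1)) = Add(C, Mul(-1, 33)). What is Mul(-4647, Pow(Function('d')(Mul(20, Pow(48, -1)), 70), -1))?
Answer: Rational(-18588, 391) ≈ -47.540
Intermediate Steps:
Function('d')(C, t) = Add(99, Mul(-3, C)) (Function('d')(C, t) = Mul(-3, Add(C, Mul(-1, 33))) = Mul(-3, Add(C, -33)) = Mul(-3, Add(-33, C)) = Add(99, Mul(-3, C)))
Mul(-4647, Pow(Function('d')(Mul(20, Pow(48, -1)), 70), -1)) = Mul(-4647, Pow(Add(99, Mul(-3, Mul(20, Pow(48, -1)))), -1)) = Mul(-4647, Pow(Add(99, Mul(-3, Mul(20, Rational(1, 48)))), -1)) = Mul(-4647, Pow(Add(99, Mul(-3, Rational(5, 12))), -1)) = Mul(-4647, Pow(Add(99, Rational(-5, 4)), -1)) = Mul(-4647, Pow(Rational(391, 4), -1)) = Mul(-4647, Rational(4, 391)) = Rational(-18588, 391)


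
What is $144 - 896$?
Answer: $-752$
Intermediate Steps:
$144 - 896 = -752$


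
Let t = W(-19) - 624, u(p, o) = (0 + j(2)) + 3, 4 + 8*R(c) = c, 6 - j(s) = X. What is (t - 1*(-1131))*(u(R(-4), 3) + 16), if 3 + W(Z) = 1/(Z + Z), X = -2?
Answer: 517077/38 ≈ 13607.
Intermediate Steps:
j(s) = 8 (j(s) = 6 - 1*(-2) = 6 + 2 = 8)
W(Z) = -3 + 1/(2*Z) (W(Z) = -3 + 1/(Z + Z) = -3 + 1/(2*Z))
R(c) = -½ + c/8
u(p, o) = 11 (u(p, o) = (0 + 8) + 3 = 8 + 3 = 11)
t = -23827/38 (t = (-3 + (½)/(-19)) - 624 = (-3 + (½)*(-1/19)) - 624 = (-3 - 1/38) - 624 = -115/38 - 624 = -23827/38 ≈ -627.03)
(t - 1*(-1131))*(u(R(-4), 3) + 16) = (-23827/38 - 1*(-1131))*(11 + 16) = (-23827/38 + 1131)*27 = (19151/38)*27 = 517077/38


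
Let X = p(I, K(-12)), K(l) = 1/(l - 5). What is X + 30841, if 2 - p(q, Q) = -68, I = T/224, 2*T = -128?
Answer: 30911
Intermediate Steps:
T = -64 (T = (½)*(-128) = -64)
K(l) = 1/(-5 + l)
I = -2/7 (I = -64/224 = -64*1/224 = -2/7 ≈ -0.28571)
p(q, Q) = 70 (p(q, Q) = 2 - 1*(-68) = 2 + 68 = 70)
X = 70
X + 30841 = 70 + 30841 = 30911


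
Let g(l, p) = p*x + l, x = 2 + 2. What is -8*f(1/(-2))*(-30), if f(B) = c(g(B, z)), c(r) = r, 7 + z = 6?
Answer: -1080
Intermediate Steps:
x = 4
z = -1 (z = -7 + 6 = -1)
g(l, p) = l + 4*p (g(l, p) = p*4 + l = 4*p + l = l + 4*p)
f(B) = -4 + B (f(B) = B + 4*(-1) = B - 4 = -4 + B)
-8*f(1/(-2))*(-30) = -8*(-4 + 1/(-2))*(-30) = -8*(-4 - ½)*(-30) = -8*(-9/2)*(-30) = 36*(-30) = -1080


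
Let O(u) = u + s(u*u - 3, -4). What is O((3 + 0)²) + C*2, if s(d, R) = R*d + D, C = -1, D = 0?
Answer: -305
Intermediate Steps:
s(d, R) = R*d (s(d, R) = R*d + 0 = R*d)
O(u) = 12 + u - 4*u² (O(u) = u - 4*(u*u - 3) = u - 4*(u² - 3) = u - 4*(-3 + u²) = u + (12 - 4*u²) = 12 + u - 4*u²)
O((3 + 0)²) + C*2 = (12 + (3 + 0)² - 4*(3 + 0)⁴) - 1*2 = (12 + 3² - 4*(3²)²) - 2 = (12 + 9 - 4*9²) - 2 = (12 + 9 - 4*81) - 2 = (12 + 9 - 324) - 2 = -303 - 2 = -305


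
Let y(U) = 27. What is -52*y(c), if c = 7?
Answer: -1404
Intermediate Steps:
-52*y(c) = -52*27 = -1404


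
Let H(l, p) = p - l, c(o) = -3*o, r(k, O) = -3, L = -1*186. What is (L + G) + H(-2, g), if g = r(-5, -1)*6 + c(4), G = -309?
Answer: -523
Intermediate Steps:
L = -186
g = -30 (g = -3*6 - 3*4 = -18 - 12 = -30)
(L + G) + H(-2, g) = (-186 - 309) + (-30 - 1*(-2)) = -495 + (-30 + 2) = -495 - 28 = -523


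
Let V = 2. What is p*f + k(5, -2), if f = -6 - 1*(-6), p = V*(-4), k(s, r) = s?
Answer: 5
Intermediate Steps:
p = -8 (p = 2*(-4) = -8)
f = 0 (f = -6 + 6 = 0)
p*f + k(5, -2) = -8*0 + 5 = 0 + 5 = 5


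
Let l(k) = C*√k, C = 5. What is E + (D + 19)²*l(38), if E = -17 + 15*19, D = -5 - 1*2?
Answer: 268 + 720*√38 ≈ 4706.4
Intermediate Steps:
D = -7 (D = -5 - 2 = -7)
l(k) = 5*√k
E = 268 (E = -17 + 285 = 268)
E + (D + 19)²*l(38) = 268 + (-7 + 19)²*(5*√38) = 268 + 12²*(5*√38) = 268 + 144*(5*√38) = 268 + 720*√38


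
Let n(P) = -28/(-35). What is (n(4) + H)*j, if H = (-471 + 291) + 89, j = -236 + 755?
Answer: -234069/5 ≈ -46814.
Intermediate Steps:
j = 519
n(P) = 4/5 (n(P) = -28*(-1/35) = 4/5)
H = -91 (H = -180 + 89 = -91)
(n(4) + H)*j = (4/5 - 91)*519 = -451/5*519 = -234069/5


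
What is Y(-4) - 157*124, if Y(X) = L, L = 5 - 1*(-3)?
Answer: -19460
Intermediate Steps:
L = 8 (L = 5 + 3 = 8)
Y(X) = 8
Y(-4) - 157*124 = 8 - 157*124 = 8 - 19468 = -19460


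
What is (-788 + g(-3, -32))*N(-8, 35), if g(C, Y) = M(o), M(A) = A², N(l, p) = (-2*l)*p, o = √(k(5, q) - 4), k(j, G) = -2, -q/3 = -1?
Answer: -444640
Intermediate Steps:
q = 3 (q = -3*(-1) = 3)
o = I*√6 (o = √(-2 - 4) = √(-6) = I*√6 ≈ 2.4495*I)
N(l, p) = -2*l*p
g(C, Y) = -6 (g(C, Y) = (I*√6)² = -6)
(-788 + g(-3, -32))*N(-8, 35) = (-788 - 6)*(-2*(-8)*35) = -794*560 = -444640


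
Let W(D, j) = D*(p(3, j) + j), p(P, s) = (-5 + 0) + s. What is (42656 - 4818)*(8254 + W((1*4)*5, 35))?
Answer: 361504252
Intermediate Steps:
p(P, s) = -5 + s
W(D, j) = D*(-5 + 2*j) (W(D, j) = D*((-5 + j) + j) = D*(-5 + 2*j))
(42656 - 4818)*(8254 + W((1*4)*5, 35)) = (42656 - 4818)*(8254 + ((1*4)*5)*(-5 + 2*35)) = 37838*(8254 + (4*5)*(-5 + 70)) = 37838*(8254 + 20*65) = 37838*(8254 + 1300) = 37838*9554 = 361504252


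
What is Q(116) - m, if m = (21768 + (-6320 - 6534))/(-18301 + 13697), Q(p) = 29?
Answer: 71215/2302 ≈ 30.936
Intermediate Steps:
m = -4457/2302 (m = (21768 - 12854)/(-4604) = 8914*(-1/4604) = -4457/2302 ≈ -1.9361)
Q(116) - m = 29 - 1*(-4457/2302) = 29 + 4457/2302 = 71215/2302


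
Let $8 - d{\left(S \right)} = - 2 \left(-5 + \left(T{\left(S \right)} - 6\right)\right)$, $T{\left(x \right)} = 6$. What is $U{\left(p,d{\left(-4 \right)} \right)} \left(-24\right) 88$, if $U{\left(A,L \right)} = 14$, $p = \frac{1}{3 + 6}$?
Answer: $-29568$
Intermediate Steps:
$d{\left(S \right)} = -2$ ($d{\left(S \right)} = 8 - - 2 \left(-5 + \left(6 - 6\right)\right) = 8 - - 2 \left(-5 + 0\right) = 8 - \left(-2\right) \left(-5\right) = 8 - 10 = -2$)
$p = \frac{1}{9} \approx 0.11111$
$U{\left(p,d{\left(-4 \right)} \right)} \left(-24\right) 88 = 14 \left(-24\right) 88 = \left(-336\right) 88 = -29568$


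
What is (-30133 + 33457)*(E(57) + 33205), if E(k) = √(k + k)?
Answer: 110373420 + 3324*√114 ≈ 1.1041e+8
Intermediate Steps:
E(k) = √2*√k (E(k) = √(2*k) = √2*√k)
(-30133 + 33457)*(E(57) + 33205) = (-30133 + 33457)*(√2*√57 + 33205) = 3324*(√114 + 33205) = 3324*(33205 + √114) = 110373420 + 3324*√114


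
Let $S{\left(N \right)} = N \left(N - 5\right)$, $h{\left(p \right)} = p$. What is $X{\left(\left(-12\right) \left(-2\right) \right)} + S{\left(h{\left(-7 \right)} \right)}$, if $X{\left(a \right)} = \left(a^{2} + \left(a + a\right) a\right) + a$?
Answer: $1836$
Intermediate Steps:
$S{\left(N \right)} = N \left(-5 + N\right)$
$X{\left(a \right)} = a + 3 a^{2}$ ($X{\left(a \right)} = \left(a^{2} + 2 a a\right) + a = \left(a^{2} + 2 a^{2}\right) + a = 3 a^{2} + a = a + 3 a^{2}$)
$X{\left(\left(-12\right) \left(-2\right) \right)} + S{\left(h{\left(-7 \right)} \right)} = \left(-12\right) \left(-2\right) \left(1 + 3 \left(\left(-12\right) \left(-2\right)\right)\right) - 7 \left(-5 - 7\right) = 24 \left(1 + 3 \cdot 24\right) - -84 = 24 \left(1 + 72\right) + 84 = 24 \cdot 73 + 84 = 1752 + 84 = 1836$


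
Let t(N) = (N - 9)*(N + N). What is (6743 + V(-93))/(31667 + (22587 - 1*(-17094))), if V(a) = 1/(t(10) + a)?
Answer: 246119/2604202 ≈ 0.094508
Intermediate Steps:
t(N) = 2*N*(-9 + N) (t(N) = (-9 + N)*(2*N) = 2*N*(-9 + N))
V(a) = 1/(20 + a) (V(a) = 1/(2*10*(-9 + 10) + a) = 1/(2*10*1 + a) = 1/(20 + a))
(6743 + V(-93))/(31667 + (22587 - 1*(-17094))) = (6743 + 1/(20 - 93))/(31667 + (22587 - 1*(-17094))) = (6743 + 1/(-73))/(31667 + (22587 + 17094)) = (6743 - 1/73)/(31667 + 39681) = (492238/73)/71348 = (492238/73)*(1/71348) = 246119/2604202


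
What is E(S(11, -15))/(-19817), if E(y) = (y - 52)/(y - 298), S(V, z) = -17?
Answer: -23/2080785 ≈ -1.1054e-5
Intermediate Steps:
E(y) = (-52 + y)/(-298 + y)
E(S(11, -15))/(-19817) = ((-52 - 17)/(-298 - 17))/(-19817) = (-69/(-315))*(-1/19817) = -1/315*(-69)*(-1/19817) = (23/105)*(-1/19817) = -23/2080785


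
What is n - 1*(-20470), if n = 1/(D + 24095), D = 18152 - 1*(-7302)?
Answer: 1014268031/49549 ≈ 20470.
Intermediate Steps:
D = 25454 (D = 18152 + 7302 = 25454)
n = 1/49549 (n = 1/(25454 + 24095) = 1/49549 ≈ 2.0182e-5)
n - 1*(-20470) = 1/49549 - 1*(-20470) = 1/49549 + 20470 = 1014268031/49549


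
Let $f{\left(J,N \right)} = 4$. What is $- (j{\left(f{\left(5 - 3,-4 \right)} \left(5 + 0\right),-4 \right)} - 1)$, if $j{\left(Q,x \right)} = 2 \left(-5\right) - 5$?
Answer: $16$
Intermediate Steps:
$j{\left(Q,x \right)} = -15$ ($j{\left(Q,x \right)} = -10 - 5 = -15$)
$- (j{\left(f{\left(5 - 3,-4 \right)} \left(5 + 0\right),-4 \right)} - 1) = - (-15 - 1) = \left(-1\right) \left(-16\right) = 16$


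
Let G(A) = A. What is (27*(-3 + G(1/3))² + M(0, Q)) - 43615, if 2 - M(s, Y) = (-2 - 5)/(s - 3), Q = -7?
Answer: -130270/3 ≈ -43423.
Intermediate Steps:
M(s, Y) = 2 + 7/(-3 + s) (M(s, Y) = 2 - (-2 - 5)/(s - 3) = 2 - (-7)/(-3 + s) = 2 + 7/(-3 + s))
(27*(-3 + G(1/3))² + M(0, Q)) - 43615 = (27*(-3 + 1/3)² + (1 + 2*0)/(-3 + 0)) - 43615 = (27*(-3 + 1*(⅓))² + (1 + 0)/(-3)) - 43615 = (27*(-3 + ⅓)² - ⅓*1) - 43615 = (27*(-8/3)² - ⅓) - 43615 = (27*(64/9) - ⅓) - 43615 = (192 - ⅓) - 43615 = 575/3 - 43615 = -130270/3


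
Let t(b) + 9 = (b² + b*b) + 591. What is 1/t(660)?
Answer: 1/871782 ≈ 1.1471e-6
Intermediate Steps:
t(b) = 582 + 2*b² (t(b) = -9 + ((b² + b*b) + 591) = -9 + ((b² + b²) + 591) = -9 + (2*b² + 591) = -9 + (591 + 2*b²) = 582 + 2*b²)
1/t(660) = 1/(582 + 2*660²) = 1/(582 + 2*435600) = 1/(582 + 871200) = 1/871782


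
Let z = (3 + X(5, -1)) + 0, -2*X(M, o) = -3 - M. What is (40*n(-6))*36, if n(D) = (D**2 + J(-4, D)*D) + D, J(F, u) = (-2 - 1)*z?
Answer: 224640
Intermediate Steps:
X(M, o) = 3/2 + M/2 (X(M, o) = -(-3 - M)/2 = 3/2 + M/2)
z = 7 (z = (3 + (3/2 + (1/2)*5)) + 0 = (3 + (3/2 + 5/2)) + 0 = (3 + 4) + 0 = 7 + 0 = 7)
J(F, u) = -21 (J(F, u) = (-2 - 1)*7 = -3*7 = -21)
n(D) = D**2 - 20*D (n(D) = (D**2 - 21*D) + D = D**2 - 20*D)
(40*n(-6))*36 = (40*(-6*(-20 - 6)))*36 = (40*(-6*(-26)))*36 = (40*156)*36 = 6240*36 = 224640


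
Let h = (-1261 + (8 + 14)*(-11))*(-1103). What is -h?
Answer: -1657809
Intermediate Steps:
h = 1657809 (h = (-1261 + 22*(-11))*(-1103) = (-1261 - 242)*(-1103) = -1503*(-1103) = 1657809)
-h = -1*1657809 = -1657809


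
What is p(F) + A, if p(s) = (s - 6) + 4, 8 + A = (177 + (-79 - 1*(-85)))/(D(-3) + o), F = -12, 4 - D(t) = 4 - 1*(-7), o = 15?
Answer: 7/8 ≈ 0.87500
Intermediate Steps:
D(t) = -7 (D(t) = 4 - (4 - 1*(-7)) = 4 - (4 + 7) = 4 - 1*11 = 4 - 11 = -7)
A = 119/8 (A = -8 + (177 + (-79 - 1*(-85)))/(-7 + 15) = -8 + (177 + (-79 + 85))/8 = -8 + (177 + 6)*(⅛) = -8 + 183*(⅛) = -8 + 183/8 = 119/8 ≈ 14.875)
p(s) = -2 + s (p(s) = (-6 + s) + 4 = -2 + s)
p(F) + A = (-2 - 12) + 119/8 = -14 + 119/8 = 7/8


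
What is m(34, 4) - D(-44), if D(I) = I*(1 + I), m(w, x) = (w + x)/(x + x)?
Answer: -7549/4 ≈ -1887.3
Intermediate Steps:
m(w, x) = (w + x)/(2*x) (m(w, x) = (w + x)/((2*x)) = (w + x)*(1/(2*x)) = (w + x)/(2*x))
m(34, 4) - D(-44) = (1/2)*(34 + 4)/4 - (-44)*(1 - 44) = (1/2)*(1/4)*38 - (-44)*(-43) = 19/4 - 1*1892 = 19/4 - 1892 = -7549/4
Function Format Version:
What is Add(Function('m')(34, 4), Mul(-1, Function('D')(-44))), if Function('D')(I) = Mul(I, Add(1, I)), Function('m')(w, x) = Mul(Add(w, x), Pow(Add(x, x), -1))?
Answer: Rational(-7549, 4) ≈ -1887.3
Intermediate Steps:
Function('m')(w, x) = Mul(Rational(1, 2), Pow(x, -1), Add(w, x)) (Function('m')(w, x) = Mul(Add(w, x), Pow(Mul(2, x), -1)) = Mul(Add(w, x), Mul(Rational(1, 2), Pow(x, -1))) = Mul(Rational(1, 2), Pow(x, -1), Add(w, x)))
Add(Function('m')(34, 4), Mul(-1, Function('D')(-44))) = Add(Mul(Rational(1, 2), Pow(4, -1), Add(34, 4)), Mul(-1, Mul(-44, Add(1, -44)))) = Add(Mul(Rational(1, 2), Rational(1, 4), 38), Mul(-1, Mul(-44, -43))) = Add(Rational(19, 4), Mul(-1, 1892)) = Add(Rational(19, 4), -1892) = Rational(-7549, 4)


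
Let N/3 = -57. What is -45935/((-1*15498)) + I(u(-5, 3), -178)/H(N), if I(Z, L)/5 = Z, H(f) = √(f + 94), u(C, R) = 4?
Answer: 45935/15498 - 20*I*√77/77 ≈ 2.9639 - 2.2792*I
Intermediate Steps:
N = -171 (N = 3*(-57) = -171)
H(f) = √(94 + f)
I(Z, L) = 5*Z
-45935/((-1*15498)) + I(u(-5, 3), -178)/H(N) = -45935/((-1*15498)) + (5*4)/(√(94 - 171)) = -45935/(-15498) + 20/(√(-77)) = -45935*(-1/15498) + 20/((I*√77)) = 45935/15498 + 20*(-I*√77/77) = 45935/15498 - 20*I*√77/77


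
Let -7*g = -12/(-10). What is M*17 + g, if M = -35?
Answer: -20831/35 ≈ -595.17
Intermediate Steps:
g = -6/35 (g = -(-12)/(7*(-10)) = -(-12)*(-1)/(7*10) = -1/7*6/5 = -6/35 ≈ -0.17143)
M*17 + g = -35*17 - 6/35 = -595 - 6/35 = -20831/35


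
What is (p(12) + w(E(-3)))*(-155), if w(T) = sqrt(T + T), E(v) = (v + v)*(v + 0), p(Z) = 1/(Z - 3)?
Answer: -8525/9 ≈ -947.22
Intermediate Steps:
p(Z) = 1/(-3 + Z)
E(v) = 2*v**2 (E(v) = (2*v)*v = 2*v**2)
w(T) = sqrt(2)*sqrt(T) (w(T) = sqrt(2*T) = sqrt(2)*sqrt(T))
(p(12) + w(E(-3)))*(-155) = (1/(-3 + 12) + sqrt(2)*sqrt(2*(-3)**2))*(-155) = (1/9 + sqrt(2)*sqrt(2*9))*(-155) = (1/9 + sqrt(2)*sqrt(18))*(-155) = (1/9 + sqrt(2)*(3*sqrt(2)))*(-155) = (1/9 + 6)*(-155) = (55/9)*(-155) = -8525/9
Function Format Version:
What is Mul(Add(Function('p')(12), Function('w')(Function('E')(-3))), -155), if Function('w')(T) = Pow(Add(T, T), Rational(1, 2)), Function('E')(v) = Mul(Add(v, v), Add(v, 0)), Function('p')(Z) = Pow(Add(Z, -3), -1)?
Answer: Rational(-8525, 9) ≈ -947.22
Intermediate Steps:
Function('p')(Z) = Pow(Add(-3, Z), -1)
Function('E')(v) = Mul(2, Pow(v, 2)) (Function('E')(v) = Mul(Mul(2, v), v) = Mul(2, Pow(v, 2)))
Function('w')(T) = Mul(Pow(2, Rational(1, 2)), Pow(T, Rational(1, 2))) (Function('w')(T) = Pow(Mul(2, T), Rational(1, 2)) = Mul(Pow(2, Rational(1, 2)), Pow(T, Rational(1, 2))))
Mul(Add(Function('p')(12), Function('w')(Function('E')(-3))), -155) = Mul(Add(Pow(Add(-3, 12), -1), Mul(Pow(2, Rational(1, 2)), Pow(Mul(2, Pow(-3, 2)), Rational(1, 2)))), -155) = Mul(Add(Pow(9, -1), Mul(Pow(2, Rational(1, 2)), Pow(Mul(2, 9), Rational(1, 2)))), -155) = Mul(Add(Rational(1, 9), Mul(Pow(2, Rational(1, 2)), Pow(18, Rational(1, 2)))), -155) = Mul(Add(Rational(1, 9), Mul(Pow(2, Rational(1, 2)), Mul(3, Pow(2, Rational(1, 2))))), -155) = Mul(Add(Rational(1, 9), 6), -155) = Mul(Rational(55, 9), -155) = Rational(-8525, 9)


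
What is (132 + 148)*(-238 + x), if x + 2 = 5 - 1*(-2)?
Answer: -65240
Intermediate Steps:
x = 5 (x = -2 + (5 - 1*(-2)) = -2 + (5 + 2) = -2 + 7 = 5)
(132 + 148)*(-238 + x) = (132 + 148)*(-238 + 5) = 280*(-233) = -65240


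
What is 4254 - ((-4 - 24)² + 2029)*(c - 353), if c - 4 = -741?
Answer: 3070424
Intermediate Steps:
c = -737 (c = 4 - 741 = -737)
4254 - ((-4 - 24)² + 2029)*(c - 353) = 4254 - ((-4 - 24)² + 2029)*(-737 - 353) = 4254 - ((-28)² + 2029)*(-1090) = 4254 - (784 + 2029)*(-1090) = 4254 - 2813*(-1090) = 4254 - 1*(-3066170) = 4254 + 3066170 = 3070424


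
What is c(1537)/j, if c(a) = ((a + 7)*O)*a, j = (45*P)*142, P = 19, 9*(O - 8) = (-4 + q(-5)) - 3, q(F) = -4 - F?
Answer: 26104408/182115 ≈ 143.34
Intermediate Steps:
O = 22/3 (O = 8 + ((-4 + (-4 - 1*(-5))) - 3)/9 = 8 + ((-4 + (-4 + 5)) - 3)/9 = 8 + ((-4 + 1) - 3)/9 = 8 + (-3 - 3)/9 = 8 + (⅑)*(-6) = 8 - ⅔ = 22/3 ≈ 7.3333)
j = 121410 (j = (45*19)*142 = 855*142 = 121410)
c(a) = a*(154/3 + 22*a/3) (c(a) = ((a + 7)*(22/3))*a = ((7 + a)*(22/3))*a = (154/3 + 22*a/3)*a = a*(154/3 + 22*a/3))
c(1537)/j = ((22/3)*1537*(7 + 1537))/121410 = ((22/3)*1537*1544)*(1/121410) = (52208816/3)*(1/121410) = 26104408/182115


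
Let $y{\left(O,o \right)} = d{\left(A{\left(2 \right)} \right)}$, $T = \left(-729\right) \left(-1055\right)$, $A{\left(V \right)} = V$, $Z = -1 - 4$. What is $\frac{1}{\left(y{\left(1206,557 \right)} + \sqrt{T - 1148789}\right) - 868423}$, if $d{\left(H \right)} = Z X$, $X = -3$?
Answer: $- \frac{434204}{377066417079} - \frac{i \sqrt{379694}}{754132834158} \approx -1.1515 \cdot 10^{-6} - 8.1709 \cdot 10^{-10} i$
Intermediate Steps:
$Z = -5$ ($Z = -1 - 4 = -5$)
$d{\left(H \right)} = 15$ ($d{\left(H \right)} = \left(-5\right) \left(-3\right) = 15$)
$T = 769095$
$y{\left(O,o \right)} = 15$
$\frac{1}{\left(y{\left(1206,557 \right)} + \sqrt{T - 1148789}\right) - 868423} = \frac{1}{\left(15 + \sqrt{769095 - 1148789}\right) - 868423} = \frac{1}{\left(15 + \sqrt{-379694}\right) - 868423} = \frac{1}{\left(15 + i \sqrt{379694}\right) - 868423} = \frac{1}{-868408 + i \sqrt{379694}}$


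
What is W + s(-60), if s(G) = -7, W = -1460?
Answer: -1467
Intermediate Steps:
W + s(-60) = -1460 - 7 = -1467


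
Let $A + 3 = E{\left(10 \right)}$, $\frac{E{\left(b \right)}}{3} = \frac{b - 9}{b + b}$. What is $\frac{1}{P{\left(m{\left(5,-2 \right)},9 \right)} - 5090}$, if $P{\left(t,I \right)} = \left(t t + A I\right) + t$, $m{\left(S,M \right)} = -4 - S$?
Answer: $- \frac{20}{100873} \approx -0.00019827$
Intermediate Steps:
$E{\left(b \right)} = \frac{3 \left(-9 + b\right)}{2 b}$ ($E{\left(b \right)} = 3 \frac{b - 9}{b + b} = 3 \frac{-9 + b}{2 b} = \frac{3 \left(-9 + b\right)}{2 b}$)
$A = - \frac{57}{20}$ ($A = -3 + \frac{3 \left(-9 + 10\right)}{2 \cdot 10} = -3 + \frac{3}{2} \cdot \frac{1}{10} \cdot 1 = -3 + \frac{3}{20} = - \frac{57}{20} \approx -2.85$)
$P{\left(t,I \right)} = t + t^{2} - \frac{57 I}{20}$ ($P{\left(t,I \right)} = \left(t t - \frac{57 I}{20}\right) + t = \left(t^{2} - \frac{57 I}{20}\right) + t = t + t^{2} - \frac{57 I}{20}$)
$\frac{1}{P{\left(m{\left(5,-2 \right)},9 \right)} - 5090} = \frac{1}{\left(\left(-4 - 5\right) + \left(-4 - 5\right)^{2} - \frac{513}{20}\right) - 5090} = \frac{1}{\left(-9 + \left(-9\right)^{2} - \frac{513}{20}\right) - 5090} = \frac{1}{\left(-9 + 81 - \frac{513}{20}\right) - 5090} = \frac{1}{\frac{927}{20} - 5090} = \frac{1}{- \frac{100873}{20}} = - \frac{20}{100873}$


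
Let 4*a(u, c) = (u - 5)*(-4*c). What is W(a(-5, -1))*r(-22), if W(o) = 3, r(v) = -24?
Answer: -72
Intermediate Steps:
a(u, c) = -c*(-5 + u) (a(u, c) = ((u - 5)*(-4*c))/4 = ((-5 + u)*(-4*c))/4 = (-4*c*(-5 + u))/4 = -c*(-5 + u))
W(a(-5, -1))*r(-22) = 3*(-24) = -72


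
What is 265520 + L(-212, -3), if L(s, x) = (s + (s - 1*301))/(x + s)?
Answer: 11417505/43 ≈ 2.6552e+5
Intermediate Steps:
L(s, x) = (-301 + 2*s)/(s + x) (L(s, x) = (s + (s - 301))/(s + x) = (s + (-301 + s))/(s + x) = (-301 + 2*s)/(s + x))
265520 + L(-212, -3) = 265520 + (-301 + 2*(-212))/(-212 - 3) = 265520 + (-301 - 424)/(-215) = 265520 - 1/215*(-725) = 265520 + 145/43 = 11417505/43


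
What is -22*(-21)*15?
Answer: 6930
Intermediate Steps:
-22*(-21)*15 = 462*15 = 6930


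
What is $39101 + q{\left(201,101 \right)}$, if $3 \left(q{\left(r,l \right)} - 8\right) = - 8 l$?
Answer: $\frac{116519}{3} \approx 38840.0$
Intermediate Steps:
$q{\left(r,l \right)} = 8 - \frac{8 l}{3}$ ($q{\left(r,l \right)} = 8 + \frac{\left(-8\right) l}{3} = 8 - \frac{8 l}{3}$)
$39101 + q{\left(201,101 \right)} = 39101 + \left(8 - \frac{808}{3}\right) = 39101 - \frac{784}{3} = \frac{116519}{3}$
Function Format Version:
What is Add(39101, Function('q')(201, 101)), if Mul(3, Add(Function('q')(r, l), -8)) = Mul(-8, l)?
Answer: Rational(116519, 3) ≈ 38840.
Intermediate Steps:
Function('q')(r, l) = Add(8, Mul(Rational(-8, 3), l)) (Function('q')(r, l) = Add(8, Mul(Rational(1, 3), Mul(-8, l))) = Add(8, Mul(Rational(-8, 3), l)))
Add(39101, Function('q')(201, 101)) = Add(39101, Add(8, Mul(Rational(-8, 3), 101))) = Add(39101, Add(8, Rational(-808, 3))) = Add(39101, Rational(-784, 3)) = Rational(116519, 3)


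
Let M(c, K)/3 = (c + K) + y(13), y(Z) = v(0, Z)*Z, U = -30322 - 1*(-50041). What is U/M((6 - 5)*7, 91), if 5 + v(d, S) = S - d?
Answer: 6573/202 ≈ 32.540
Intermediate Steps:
U = 19719 (U = -30322 + 50041 = 19719)
v(d, S) = -5 + S - d (v(d, S) = -5 + (S - d) = -5 + S - d)
y(Z) = Z*(-5 + Z) (y(Z) = (-5 + Z - 1*0)*Z = (-5 + Z + 0)*Z = (-5 + Z)*Z = Z*(-5 + Z))
M(c, K) = 312 + 3*K + 3*c (M(c, K) = 3*((c + K) + 13*(-5 + 13)) = 3*((K + c) + 13*8) = 3*((K + c) + 104) = 3*(104 + K + c) = 312 + 3*K + 3*c)
U/M((6 - 5)*7, 91) = 19719/(312 + 3*91 + 3*((6 - 5)*7)) = 19719/(312 + 273 + 3*(1*7)) = 19719/(312 + 273 + 3*7) = 19719/(312 + 273 + 21) = 19719/606 = 19719*(1/606) = 6573/202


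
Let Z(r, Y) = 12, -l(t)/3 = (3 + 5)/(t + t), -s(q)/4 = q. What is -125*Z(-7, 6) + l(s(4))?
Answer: -5997/4 ≈ -1499.3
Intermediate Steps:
s(q) = -4*q
l(t) = -12/t (l(t) = -3*(3 + 5)/(t + t) = -24/(2*t) = -24*1/(2*t) = -12/t)
-125*Z(-7, 6) + l(s(4)) = -125*12 - 12/((-4*4)) = -1500 - 12/(-16) = -1500 - 12*(-1/16) = -1500 + ¾ = -5997/4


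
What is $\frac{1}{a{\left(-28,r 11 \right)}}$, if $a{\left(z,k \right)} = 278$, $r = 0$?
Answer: $\frac{1}{278} \approx 0.0035971$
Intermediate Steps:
$\frac{1}{a{\left(-28,r 11 \right)}} = \frac{1}{278}$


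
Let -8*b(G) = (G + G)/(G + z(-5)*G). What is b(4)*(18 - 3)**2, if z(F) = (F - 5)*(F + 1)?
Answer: -225/164 ≈ -1.3720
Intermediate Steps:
z(F) = (1 + F)*(-5 + F) (z(F) = (-5 + F)*(1 + F) = (1 + F)*(-5 + F))
b(G) = -1/164 (b(G) = -(G + G)/(8*(G + (-5 + (-5)**2 - 4*(-5))*G)) = -2*G/(8*(G + (-5 + 25 + 20)*G)) = -2*G/(8*(G + 40*G)) = -2*G/(8*(41*G)) = -2*G*1/(41*G)/8 = -1/8*2/41 = -1/164)
b(4)*(18 - 3)**2 = -(18 - 3)**2/164 = -1/164*15**2 = -1/164*225 = -225/164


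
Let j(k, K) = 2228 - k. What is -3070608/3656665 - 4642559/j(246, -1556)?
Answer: -16982368950791/7247510030 ≈ -2343.2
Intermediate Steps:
-3070608/3656665 - 4642559/j(246, -1556) = -3070608/3656665 - 4642559/(2228 - 1*246) = -3070608*1/3656665 - 4642559/(2228 - 246) = -3070608/3656665 - 4642559/1982 = -16982368950791/7247510030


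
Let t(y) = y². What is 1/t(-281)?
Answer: 1/78961 ≈ 1.2664e-5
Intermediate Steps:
1/t(-281) = 1/((-281)²) = 1/78961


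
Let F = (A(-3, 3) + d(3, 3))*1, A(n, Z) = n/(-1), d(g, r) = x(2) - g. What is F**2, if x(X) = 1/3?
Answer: 1/9 ≈ 0.11111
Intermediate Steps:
x(X) = 1/3
d(g, r) = 1/3 - g
A(n, Z) = -n (A(n, Z) = n*(-1) = -n)
F = 1/3 (F = (-1*(-3) + (1/3 - 1*3))*1 = (3 + (1/3 - 3))*1 = (3 - 8/3)*1 = (1/3)*1 = 1/3 ≈ 0.33333)
F**2 = (1/3)**2 = 1/9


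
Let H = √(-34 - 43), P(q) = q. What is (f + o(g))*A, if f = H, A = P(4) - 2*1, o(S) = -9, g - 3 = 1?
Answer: -18 + 2*I*√77 ≈ -18.0 + 17.55*I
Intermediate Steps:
g = 4 (g = 3 + 1 = 4)
A = 2 (A = 4 - 2*1 = 4 - 2 = 2)
H = I*√77 (H = √(-77) = I*√77 ≈ 8.775*I)
f = I*√77 ≈ 8.775*I
(f + o(g))*A = (I*√77 - 9)*2 = (-9 + I*√77)*2 = -18 + 2*I*√77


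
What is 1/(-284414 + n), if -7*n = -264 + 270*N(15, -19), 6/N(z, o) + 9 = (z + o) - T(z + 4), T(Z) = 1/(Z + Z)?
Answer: -77/21895606 ≈ -3.5167e-6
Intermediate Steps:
T(Z) = 1/(2*Z)
N(z, o) = 6/(-9 + o + z - 1/(2*(4 + z))) (N(z, o) = 6/(-9 + ((z + o) - 1/(2*(z + 4)))) = 6/(-9 + ((o + z) - 1/(2*(4 + z)))) = 6/(-9 + (o + z - 1/(2*(4 + z)))) = 6/(-9 + o + z - 1/(2*(4 + z))))
n = 4272/77 (n = -(-264 + 270*(12*(4 + 15)/(-1 + 2*(4 + 15)*(-9 - 19 + 15))))/7 = -(-264 + 270*(12*19/(-1 + 2*19*(-13))))/7 = -(-264 + 270*(12*19/(-1 - 494)))/7 = -(-264 + 270*(12*19/(-495)))/7 = -(-264 + 270*(12*(-1/495)*19))/7 = -(-264 + 270*(-76/165))/7 = -(-264 - 1368/11)/7 = -⅐*(-4272/11) = 4272/77 ≈ 55.481)
1/(-284414 + n) = 1/(-284414 + 4272/77) = 1/(-21895606/77) = -77/21895606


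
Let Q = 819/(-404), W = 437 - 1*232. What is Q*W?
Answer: -167895/404 ≈ -415.58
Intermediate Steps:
W = 205 (W = 437 - 232 = 205)
Q = -819/404 (Q = 819*(-1/404) = -819/404 ≈ -2.0272)
Q*W = -819/404*205 = -167895/404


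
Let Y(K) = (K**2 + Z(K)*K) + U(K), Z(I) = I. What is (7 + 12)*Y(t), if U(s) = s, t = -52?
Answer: 101764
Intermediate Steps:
Y(K) = K + 2*K**2 (Y(K) = (K**2 + K*K) + K = (K**2 + K**2) + K = 2*K**2 + K = K + 2*K**2)
(7 + 12)*Y(t) = (7 + 12)*(-52*(1 + 2*(-52))) = 19*(-52*(1 - 104)) = 19*(-52*(-103)) = 19*5356 = 101764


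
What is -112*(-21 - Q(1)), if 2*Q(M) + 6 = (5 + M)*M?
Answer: 2352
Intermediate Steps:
Q(M) = -3 + M*(5 + M)/2 (Q(M) = -3 + ((5 + M)*M)/2 = -3 + (M*(5 + M))/2 = -3 + M*(5 + M)/2)
-112*(-21 - Q(1)) = -112*(-21 - (-3 + (½)*1² + (5/2)*1)) = -112*(-21 - (-3 + (½)*1 + 5/2)) = -112*(-21 - (-3 + ½ + 5/2)) = -112*(-21 - 1*0) = -112*(-21 + 0) = -112*(-21) = 2352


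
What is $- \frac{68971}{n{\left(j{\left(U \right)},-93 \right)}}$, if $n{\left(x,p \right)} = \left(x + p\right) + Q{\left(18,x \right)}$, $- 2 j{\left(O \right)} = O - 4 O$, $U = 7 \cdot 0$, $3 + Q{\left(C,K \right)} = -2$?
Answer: $\frac{9853}{14} \approx 703.79$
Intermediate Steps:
$Q{\left(C,K \right)} = -5$ ($Q{\left(C,K \right)} = -3 - 2 = -5$)
$U = 0$
$j{\left(O \right)} = \frac{3 O}{2}$ ($j{\left(O \right)} = - \frac{O - 4 O}{2} = - \frac{\left(-3\right) O}{2} = \frac{3 O}{2}$)
$n{\left(x,p \right)} = -5 + p + x$ ($n{\left(x,p \right)} = \left(x + p\right) - 5 = \left(p + x\right) - 5 = -5 + p + x$)
$- \frac{68971}{n{\left(j{\left(U \right)},-93 \right)}} = - \frac{68971}{-5 - 93 + \frac{3}{2} \cdot 0} = - \frac{68971}{-5 - 93 + 0} = - \frac{68971}{-98} = \left(-68971\right) \left(- \frac{1}{98}\right) = \frac{9853}{14}$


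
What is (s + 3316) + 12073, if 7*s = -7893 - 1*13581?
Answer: 86249/7 ≈ 12321.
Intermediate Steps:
s = -21474/7 (s = (-7893 - 1*13581)/7 = (-7893 - 13581)/7 = (⅐)*(-21474) = -21474/7 ≈ -3067.7)
(s + 3316) + 12073 = (-21474/7 + 3316) + 12073 = 1738/7 + 12073 = 86249/7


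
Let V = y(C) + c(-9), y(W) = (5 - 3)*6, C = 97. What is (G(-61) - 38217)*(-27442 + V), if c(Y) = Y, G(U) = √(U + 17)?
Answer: 1048636263 - 54878*I*√11 ≈ 1.0486e+9 - 1.8201e+5*I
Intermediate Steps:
G(U) = √(17 + U)
y(W) = 12 (y(W) = 2*6 = 12)
V = 3 (V = 12 - 9 = 3)
(G(-61) - 38217)*(-27442 + V) = (√(17 - 61) - 38217)*(-27442 + 3) = (√(-44) - 38217)*(-27439) = (2*I*√11 - 38217)*(-27439) = (-38217 + 2*I*√11)*(-27439) = 1048636263 - 54878*I*√11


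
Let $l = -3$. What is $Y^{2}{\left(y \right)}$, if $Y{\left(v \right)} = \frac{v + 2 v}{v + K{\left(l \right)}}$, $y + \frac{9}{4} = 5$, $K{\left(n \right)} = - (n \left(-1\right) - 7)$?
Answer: $\frac{121}{81} \approx 1.4938$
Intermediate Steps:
$K{\left(n \right)} = 7 + n$ ($K{\left(n \right)} = - (- n - 7) = - (-7 - n) = 7 + n$)
$y = \frac{11}{4}$ ($y = - \frac{9}{4} + 5 = \frac{11}{4} \approx 2.75$)
$Y{\left(v \right)} = \frac{3 v}{4 + v}$ ($Y{\left(v \right)} = \frac{v + 2 v}{v + \left(7 - 3\right)} = \frac{3 v}{v + 4} = \frac{3 v}{4 + v}$)
$Y^{2}{\left(y \right)} = \left(3 \cdot \frac{11}{4} \frac{1}{4 + \frac{11}{4}}\right)^{2} = \left(3 \cdot \frac{11}{4} \frac{1}{\frac{27}{4}}\right)^{2} = \left(3 \cdot \frac{11}{4} \cdot \frac{4}{27}\right)^{2} = \left(\frac{11}{9}\right)^{2} = \frac{121}{81}$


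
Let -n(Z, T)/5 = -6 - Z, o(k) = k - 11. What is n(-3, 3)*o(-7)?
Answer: -270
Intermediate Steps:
o(k) = -11 + k
n(Z, T) = 30 + 5*Z (n(Z, T) = -5*(-6 - Z) = 30 + 5*Z)
n(-3, 3)*o(-7) = (30 + 5*(-3))*(-11 - 7) = (30 - 15)*(-18) = 15*(-18) = -270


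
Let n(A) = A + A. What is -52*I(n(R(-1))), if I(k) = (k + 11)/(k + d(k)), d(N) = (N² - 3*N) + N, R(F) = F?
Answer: -78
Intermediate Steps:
n(A) = 2*A
d(N) = N² - 2*N
I(k) = (11 + k)/(k + k*(-2 + k)) (I(k) = (k + 11)/(k + k*(-2 + k)) = (11 + k)/(k + k*(-2 + k)))
-52*I(n(R(-1))) = -52*(11 + 2*(-1))/((2*(-1))*(-1 + 2*(-1))) = -52*(11 - 2)/((-2)*(-1 - 2)) = -(-26)*9/(-3) = -(-26)*(-1)*9/3 = -52*3/2 = -78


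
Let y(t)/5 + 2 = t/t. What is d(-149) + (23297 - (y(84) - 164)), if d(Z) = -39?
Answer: 23427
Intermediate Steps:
y(t) = -5 (y(t) = -10 + 5*(t/t) = -10 + 5*1 = -10 + 5 = -5)
d(-149) + (23297 - (y(84) - 164)) = -39 + (23297 - (-5 - 164)) = -39 + (23297 - 1*(-169)) = -39 + (23297 + 169) = -39 + 23466 = 23427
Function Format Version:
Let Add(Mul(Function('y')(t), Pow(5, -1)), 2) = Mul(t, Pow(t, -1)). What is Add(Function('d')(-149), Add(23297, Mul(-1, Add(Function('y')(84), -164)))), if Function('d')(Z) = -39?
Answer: 23427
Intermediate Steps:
Function('y')(t) = -5 (Function('y')(t) = Add(-10, Mul(5, Mul(t, Pow(t, -1)))) = Add(-10, Mul(5, 1)) = Add(-10, 5) = -5)
Add(Function('d')(-149), Add(23297, Mul(-1, Add(Function('y')(84), -164)))) = Add(-39, Add(23297, Mul(-1, Add(-5, -164)))) = Add(-39, Add(23297, Mul(-1, -169))) = Add(-39, Add(23297, 169)) = Add(-39, 23466) = 23427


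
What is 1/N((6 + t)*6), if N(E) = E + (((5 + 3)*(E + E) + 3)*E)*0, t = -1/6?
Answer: 1/35 ≈ 0.028571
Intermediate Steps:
t = -1/6 (t = -1*1/6 = -1/6 ≈ -0.16667)
N(E) = E (N(E) = E + ((8*(2*E) + 3)*E)*0 = E + ((16*E + 3)*E)*0 = E + ((3 + 16*E)*E)*0 = E + (E*(3 + 16*E))*0 = E + 0 = E)
1/N((6 + t)*6) = 1/((6 - 1/6)*6) = 1/((35/6)*6) = 1/35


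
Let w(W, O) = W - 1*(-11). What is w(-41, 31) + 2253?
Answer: 2223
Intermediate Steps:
w(W, O) = 11 + W (w(W, O) = W + 11 = 11 + W)
w(-41, 31) + 2253 = (11 - 41) + 2253 = -30 + 2253 = 2223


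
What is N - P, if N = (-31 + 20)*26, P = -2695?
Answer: 2409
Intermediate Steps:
N = -286 (N = -11*26 = -286)
N - P = -286 - 1*(-2695) = -286 + 2695 = 2409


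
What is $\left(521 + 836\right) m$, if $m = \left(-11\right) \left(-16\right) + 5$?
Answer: $245617$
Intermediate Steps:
$m = 181$ ($m = 176 + 5 = 181$)
$\left(521 + 836\right) m = \left(521 + 836\right) 181 = 1357 \cdot 181 = 245617$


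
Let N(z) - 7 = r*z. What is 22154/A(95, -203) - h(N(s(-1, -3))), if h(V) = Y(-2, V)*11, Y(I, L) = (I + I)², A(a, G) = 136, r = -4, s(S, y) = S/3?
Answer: -891/68 ≈ -13.103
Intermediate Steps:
s(S, y) = S/3 (s(S, y) = S*(⅓) = S/3)
Y(I, L) = 4*I² (Y(I, L) = (2*I)² = 4*I²)
N(z) = 7 - 4*z
h(V) = 176 (h(V) = (4*(-2)²)*11 = (4*4)*11 = 16*11 = 176)
22154/A(95, -203) - h(N(s(-1, -3))) = 22154/136 - 1*176 = 22154*(1/136) - 176 = 11077/68 - 176 = -891/68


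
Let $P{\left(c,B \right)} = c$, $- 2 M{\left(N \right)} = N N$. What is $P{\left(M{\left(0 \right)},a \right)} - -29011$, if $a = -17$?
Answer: $29011$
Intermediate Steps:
$M{\left(N \right)} = - \frac{N^{2}}{2}$ ($M{\left(N \right)} = - \frac{N N}{2} = - \frac{N^{2}}{2}$)
$P{\left(M{\left(0 \right)},a \right)} - -29011 = - \frac{0^{2}}{2} - -29011 = \left(- \frac{1}{2}\right) 0 + 29011 = 0 + 29011 = 29011$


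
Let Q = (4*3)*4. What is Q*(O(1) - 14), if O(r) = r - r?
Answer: -672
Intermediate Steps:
O(r) = 0
Q = 48 (Q = 12*4 = 48)
Q*(O(1) - 14) = 48*(0 - 14) = 48*(-14) = -672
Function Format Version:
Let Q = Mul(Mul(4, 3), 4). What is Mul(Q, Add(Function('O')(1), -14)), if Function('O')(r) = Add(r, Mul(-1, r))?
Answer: -672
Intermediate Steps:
Function('O')(r) = 0
Q = 48 (Q = Mul(12, 4) = 48)
Mul(Q, Add(Function('O')(1), -14)) = Mul(48, Add(0, -14)) = Mul(48, -14) = -672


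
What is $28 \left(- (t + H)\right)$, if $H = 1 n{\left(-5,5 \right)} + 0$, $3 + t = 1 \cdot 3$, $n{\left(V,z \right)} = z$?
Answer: $-140$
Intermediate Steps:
$t = 0$ ($t = -3 + 1 \cdot 3 = -3 + 3 = 0$)
$H = 5$ ($H = 1 \cdot 5 + 0 = 5 + 0 = 5$)
$28 \left(- (t + H)\right) = 28 \left(- (0 + 5)\right) = 28 \left(\left(-1\right) 5\right) = 28 \left(-5\right) = -140$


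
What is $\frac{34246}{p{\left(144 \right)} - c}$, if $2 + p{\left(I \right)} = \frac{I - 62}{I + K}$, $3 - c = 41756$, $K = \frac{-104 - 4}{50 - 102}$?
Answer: $\frac{65033154}{79286215} \approx 0.82023$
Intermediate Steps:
$K = \frac{27}{13}$ ($K = - \frac{108}{50 - 102} = - \frac{108}{-52} = \left(-108\right) \left(- \frac{1}{52}\right) = \frac{27}{13} \approx 2.0769$)
$c = -41753$ ($c = 3 - 41756 = -41753$)
$p{\left(I \right)} = -2 + \frac{-62 + I}{\frac{27}{13} + I}$ ($p{\left(I \right)} = -2 + \frac{I - 62}{I + \frac{27}{13}} = -2 + \frac{-62 + I}{\frac{27}{13} + I}$)
$\frac{34246}{p{\left(144 \right)} - c} = \frac{34246}{\frac{-860 - 1872}{27 + 13 \cdot 144} - -41753} = \frac{34246}{\frac{-860 - 1872}{27 + 1872} + 41753} = \frac{34246}{\frac{1}{1899} \left(-2732\right) + 41753} = \frac{34246}{- \frac{2732}{1899} + 41753} = \frac{34246}{\frac{79286215}{1899}} = 34246 \cdot \frac{1899}{79286215} = \frac{65033154}{79286215}$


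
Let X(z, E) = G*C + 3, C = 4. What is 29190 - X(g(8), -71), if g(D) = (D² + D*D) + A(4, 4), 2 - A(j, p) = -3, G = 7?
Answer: 29159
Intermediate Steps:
A(j, p) = 5 (A(j, p) = 2 - 1*(-3) = 2 + 3 = 5)
g(D) = 5 + 2*D² (g(D) = (D² + D*D) + 5 = (D² + D²) + 5 = 2*D² + 5 = 5 + 2*D²)
X(z, E) = 31 (X(z, E) = 7*4 + 3 = 28 + 3 = 31)
29190 - X(g(8), -71) = 29190 - 1*31 = 29190 - 31 = 29159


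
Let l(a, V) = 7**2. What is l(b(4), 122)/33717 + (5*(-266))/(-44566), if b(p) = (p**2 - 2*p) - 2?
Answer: 23513672/751315911 ≈ 0.031297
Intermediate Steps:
b(p) = -2 + p**2 - 2*p
l(a, V) = 49
l(b(4), 122)/33717 + (5*(-266))/(-44566) = 49/33717 + (5*(-266))/(-44566) = 49*(1/33717) - 1330*(-1/44566) = 49/33717 + 665/22283 = 23513672/751315911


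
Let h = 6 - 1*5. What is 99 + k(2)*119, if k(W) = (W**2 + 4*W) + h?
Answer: 1646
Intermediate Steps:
h = 1 (h = 6 - 5 = 1)
k(W) = 1 + W**2 + 4*W (k(W) = (W**2 + 4*W) + 1 = 1 + W**2 + 4*W)
99 + k(2)*119 = 99 + (1 + 2**2 + 4*2)*119 = 99 + (1 + 4 + 8)*119 = 99 + 13*119 = 99 + 1547 = 1646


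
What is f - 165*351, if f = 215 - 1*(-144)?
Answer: -57556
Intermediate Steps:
f = 359 (f = 215 + 144 = 359)
f - 165*351 = 359 - 165*351 = 359 - 57915 = -57556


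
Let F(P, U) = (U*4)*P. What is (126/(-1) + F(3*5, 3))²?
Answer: 2916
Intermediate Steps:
F(P, U) = 4*P*U (F(P, U) = (4*U)*P = 4*P*U)
(126/(-1) + F(3*5, 3))² = (126/(-1) + 4*(3*5)*3)² = (126*(-1) + 4*15*3)² = (-126 + 180)² = 54² = 2916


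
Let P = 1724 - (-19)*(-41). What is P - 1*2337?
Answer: -1392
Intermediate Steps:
P = 945 (P = 1724 - 1*779 = 1724 - 779 = 945)
P - 1*2337 = 945 - 1*2337 = 945 - 2337 = -1392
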